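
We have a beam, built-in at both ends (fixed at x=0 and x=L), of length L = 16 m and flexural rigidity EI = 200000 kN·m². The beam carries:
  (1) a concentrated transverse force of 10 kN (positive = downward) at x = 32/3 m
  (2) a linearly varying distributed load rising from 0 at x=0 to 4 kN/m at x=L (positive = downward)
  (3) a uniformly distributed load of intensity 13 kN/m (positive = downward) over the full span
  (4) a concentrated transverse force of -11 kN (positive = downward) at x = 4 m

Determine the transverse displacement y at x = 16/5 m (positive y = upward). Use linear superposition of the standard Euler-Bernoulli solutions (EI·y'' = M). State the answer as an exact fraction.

y(16/5) = -39641323/7910156250 m

Load 1 — point force P=10 kN at a=32/3 m (b=L-a=16/3):
  y_1 = -Pb²x²(3aL-(3a+b)x)/(6L³EI)  [x≤a] = -10·(16/3)²·(16/5)²·(3·(32/3)·16-(3·(32/3)+(16/3))·(16/5))/(6·16³·200000) = -1472/6328125 m
Load 2 — triangular load w₀=4 kN/m (0→w₀ over full span):
  y_2 = -w₀x²(L-x)²(x+2L)/(120LEI) = -4·(16/5)²·(16-(16/5))²·((16/5)+2·16)/(120·16·200000) = -90112/146484375 m
Load 3 — uniform load w=13 kN/m over full span:
  y_3 = -wx²(L-x)²/(24EI) = -13·(16/5)²·(16-(16/5))²/(24·200000) = -26624/5859375 m
Load 4 — point force P=-11 kN at a=4 m (b=L-a=12):
  y_4 = -Pb²x²(3aL-(3a+b)x)/(6L³EI)  [x≤a] = -(-11)·12²·(16/5)²·(3·4·16-(3·4+12)·(16/5))/(6·16³·200000) = 297/781250 m
Superposition: y = Σ y_i = -39641323/7910156250 m ≈ -0.005011 m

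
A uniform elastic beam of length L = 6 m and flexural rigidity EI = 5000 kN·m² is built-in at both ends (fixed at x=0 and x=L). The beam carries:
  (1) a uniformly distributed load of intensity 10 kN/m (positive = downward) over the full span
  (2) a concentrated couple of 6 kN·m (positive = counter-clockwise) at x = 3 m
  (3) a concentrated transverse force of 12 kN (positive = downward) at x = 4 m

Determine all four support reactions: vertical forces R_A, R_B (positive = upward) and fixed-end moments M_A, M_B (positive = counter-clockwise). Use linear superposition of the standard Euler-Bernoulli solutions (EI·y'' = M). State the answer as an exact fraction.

R_A = 623/18 kN, M_A = 221/6 kN·m, R_B = 673/18 kN, M_B = -235/6 kN·m

Load 1 — uniform load w=10 kN/m over full span:
  R_A = wL/2 = 10·6/2 = 30 kN
  M_A = wL²/12 = 10·6²/12 = 30 kN·m
  R_B = wL/2 = 10·6/2 = 30 kN
  M_B = -wL²/12 = -10·6²/12 = -30 kN·m
Load 2 — applied couple M₀=6 kN·m at a=3 m (b=L-a=3):
  R_A = 6M₀ab/L³ = 6·6·3·3/6³ = 3/2 kN
  M_A = M₀b(2a-b)/L² = 6·3·(2·3-3)/6² = 3/2 kN·m
  R_B = -6M₀ab/L³ = -6·6·3·3/6³ = -3/2 kN
  M_B = M₀a(2b-a)/L² = 6·3·(2·3-3)/6² = 3/2 kN·m
Load 3 — point force P=12 kN at a=4 m (b=L-a=2):
  R_A = Pb²(3a+b)/L³ = 12·2²·(3·4+2)/6³ = 28/9 kN
  M_A = Pab²/L² = 12·4·2²/6² = 16/3 kN·m
  R_B = Pa²(a+3b)/L³ = 12·4²·(4+3·2)/6³ = 80/9 kN
  M_B = -Pa²b/L² = -12·4²·2/6² = -32/3 kN·m
Superposition: R_A = 623/18 kN, M_A = 221/6 kN·m, R_B = 673/18 kN, M_B = -235/6 kN·m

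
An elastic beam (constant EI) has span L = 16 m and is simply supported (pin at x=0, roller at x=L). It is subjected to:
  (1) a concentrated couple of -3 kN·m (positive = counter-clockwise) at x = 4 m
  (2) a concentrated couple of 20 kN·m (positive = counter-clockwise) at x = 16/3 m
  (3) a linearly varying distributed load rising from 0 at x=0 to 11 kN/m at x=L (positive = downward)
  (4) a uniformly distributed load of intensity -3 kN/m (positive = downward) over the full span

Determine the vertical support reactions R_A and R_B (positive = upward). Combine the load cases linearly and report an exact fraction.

R_A = 307/48 kN, R_B = 1613/48 kN

Load 1 — applied couple M₀=-3 kN·m at a=4 m (b=L-a=12):
  R_A = M₀/L = (-3)/16 = -3/16 kN
  R_B = -M₀/L = -(-3)/16 = 3/16 kN
Load 2 — applied couple M₀=20 kN·m at a=16/3 m (b=L-a=32/3):
  R_A = M₀/L = 20/16 = 5/4 kN
  R_B = -M₀/L = -20/16 = -5/4 kN
Load 3 — triangular load w₀=11 kN/m (0→w₀ over full span):
  R_A = w₀L/6 = 11·16/6 = 88/3 kN
  R_B = w₀L/3 = 11·16/3 = 176/3 kN
Load 4 — uniform load w=-3 kN/m over full span:
  R_A = wL/2 = (-3)·16/2 = -24 kN
  R_B = wL/2 = (-3)·16/2 = -24 kN
Superposition: R_A = 307/48 kN, R_B = 1613/48 kN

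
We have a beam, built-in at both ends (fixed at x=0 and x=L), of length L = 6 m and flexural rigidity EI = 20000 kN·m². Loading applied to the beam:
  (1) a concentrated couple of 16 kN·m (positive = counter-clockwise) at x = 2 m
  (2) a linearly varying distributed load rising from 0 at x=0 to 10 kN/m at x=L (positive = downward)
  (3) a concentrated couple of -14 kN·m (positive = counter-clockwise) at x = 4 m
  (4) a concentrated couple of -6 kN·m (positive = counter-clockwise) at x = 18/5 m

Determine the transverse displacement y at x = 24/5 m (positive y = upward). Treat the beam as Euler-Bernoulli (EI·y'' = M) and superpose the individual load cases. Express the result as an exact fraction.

y(24/5) = -3229/15625000 m

Load 1 — applied couple M₀=16 kN·m at a=2 m (b=L-a=4):
  y_1 = (R_Ax³/6 - M_Ax²/2 - M₀(x-a)²/2)/EI  [x>a] with R_A=32/9, M_A=0 = ((32/9)·(24/5)³/6 - 0·(24/5)²/2 - 16·((24/5)-2)²/2)/20000 = 11/78125 m
Load 2 — triangular load w₀=10 kN/m (0→w₀ over full span):
  y_2 = -w₀x²(L-x)²(x+2L)/(120LEI) = -10·(24/5)²·(6-(24/5))²·((24/5)+2·6)/(120·6·20000) = -756/1953125 m
Load 3 — applied couple M₀=-14 kN·m at a=4 m (b=L-a=2):
  y_3 = (R_Ax³/6 - M_Ax²/2 - M₀(x-a)²/2)/EI  [x>a] with R_A=-28/9, M_A=-14/3 = ((-28/9)·(24/5)³/6 - (-14/3)·(24/5)²/2 - (-14)·((24/5)-4)²/2)/20000 = 7/156250 m
Load 4 — applied couple M₀=-6 kN·m at a=18/5 m (b=L-a=12/5):
  y_4 = (R_Ax³/6 - M_Ax²/2 - M₀(x-a)²/2)/EI  [x>a] with R_A=-36/25, M_A=-48/25 = ((-36/25)·(24/5)³/6 - (-48/25)·(24/5)²/2 - (-6)·((24/5)-(18/5))²/2)/20000 = -81/15625000 m
Superposition: y = Σ y_i = -3229/15625000 m ≈ -0.000207 m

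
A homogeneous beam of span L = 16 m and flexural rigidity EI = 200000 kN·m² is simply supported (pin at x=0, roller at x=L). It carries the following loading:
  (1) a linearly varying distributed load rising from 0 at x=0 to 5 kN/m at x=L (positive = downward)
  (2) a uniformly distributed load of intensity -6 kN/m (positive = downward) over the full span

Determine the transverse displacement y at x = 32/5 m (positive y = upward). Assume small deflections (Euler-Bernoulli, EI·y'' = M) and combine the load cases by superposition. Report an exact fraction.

Load 1 — triangular load w₀=5 kN/m (0→w₀ over full span):
  y_1 = -w₀x(7L⁴-10L²x²+3x⁴)/(360LEI) = -5·(32/5)·(7·16⁴-10·16²·(32/5)²+3·(32/5)⁴)/(360·16·200000) = -292096/29296875 m
Load 2 — uniform load w=-6 kN/m over full span:
  y_2 = -wx(L³-2Lx²+x³)/(24EI) = -(-6)·(32/5)·(16³-2·16·(32/5)²+(32/5)³)/(24·200000) = 47616/1953125 m
Superposition: y = Σ y_i = 422144/29296875 m ≈ 0.014409 m

y(32/5) = 422144/29296875 m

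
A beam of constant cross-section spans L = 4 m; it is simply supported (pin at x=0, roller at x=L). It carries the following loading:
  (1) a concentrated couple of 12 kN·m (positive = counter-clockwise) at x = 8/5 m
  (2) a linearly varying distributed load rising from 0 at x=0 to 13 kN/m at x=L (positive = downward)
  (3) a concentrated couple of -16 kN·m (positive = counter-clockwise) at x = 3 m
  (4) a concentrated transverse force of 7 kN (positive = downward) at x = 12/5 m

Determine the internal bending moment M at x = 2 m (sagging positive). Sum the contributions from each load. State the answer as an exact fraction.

M(2) = 23/5 kN·m

Load 1 — applied couple M₀=12 kN·m at a=8/5 m (b=L-a=12/5):
  M_1 = M₀x/L - M₀  [x>a] = 12·2/4 - 12 = -6 kN·m
Load 2 — triangular load w₀=13 kN/m (0→w₀ over full span):
  M_2 = w₀Lx/6 - w₀x³/(6L) = 13·4·2/6 - 13·2³/(6·4) = 13 kN·m
Load 3 — applied couple M₀=-16 kN·m at a=3 m (b=L-a=1):
  M_3 = M₀x/L  [x≤a] = (-16)·2/4 = -8 kN·m
Load 4 — point force P=7 kN at a=12/5 m (b=L-a=8/5):
  M_4 = Pbx/L  [x≤a] = 7·(8/5)·2/4 = 28/5 kN·m
Superposition: M = Σ M_i = 23/5 kN·m ≈ 4.600000 kN·m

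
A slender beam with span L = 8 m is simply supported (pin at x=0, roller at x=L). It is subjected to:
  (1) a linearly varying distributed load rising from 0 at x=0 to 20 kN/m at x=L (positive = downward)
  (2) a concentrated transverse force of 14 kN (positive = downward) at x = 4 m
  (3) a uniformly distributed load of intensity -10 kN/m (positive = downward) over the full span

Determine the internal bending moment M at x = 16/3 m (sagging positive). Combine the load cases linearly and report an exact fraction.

M(16/3) = 2152/81 kN·m

Load 1 — triangular load w₀=20 kN/m (0→w₀ over full span):
  M_1 = w₀Lx/6 - w₀x³/(6L) = 20·8·(16/3)/6 - 20·(16/3)³/(6·8) = 6400/81 kN·m
Load 2 — point force P=14 kN at a=4 m (b=L-a=4):
  M_2 = Pa(L-x)/L  [x>a] = 14·4·(8-(16/3))/8 = 56/3 kN·m
Load 3 — uniform load w=-10 kN/m over full span:
  M_3 = wx(L-x)/2 = (-10)·(16/3)·(8-(16/3))/2 = -640/9 kN·m
Superposition: M = Σ M_i = 2152/81 kN·m ≈ 26.567901 kN·m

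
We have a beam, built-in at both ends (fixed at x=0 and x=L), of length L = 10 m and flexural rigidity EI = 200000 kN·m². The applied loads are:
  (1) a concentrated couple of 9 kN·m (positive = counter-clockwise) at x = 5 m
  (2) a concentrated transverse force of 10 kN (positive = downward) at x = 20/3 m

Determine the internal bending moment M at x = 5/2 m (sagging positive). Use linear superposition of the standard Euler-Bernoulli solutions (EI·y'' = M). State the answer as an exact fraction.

M(5/2) = 43/216 kN·m

Load 1 — applied couple M₀=9 kN·m at a=5 m (b=L-a=5):
  M_1 = R_Ax - M_A  [x≤a] with R_A=27/20, M_A=9/4 = (27/20)·(5/2) - (9/4) = 9/8 kN·m
Load 2 — point force P=10 kN at a=20/3 m (b=L-a=10/3):
  M_2 = Pb²(3a+b)x/L³ - Pab²/L²  [x≤a] = 10·(10/3)²·(3·(20/3)+(10/3))·(5/2)/10³ - 10·(20/3)·(10/3)²/10² = -25/27 kN·m
Superposition: M = Σ M_i = 43/216 kN·m ≈ 0.199074 kN·m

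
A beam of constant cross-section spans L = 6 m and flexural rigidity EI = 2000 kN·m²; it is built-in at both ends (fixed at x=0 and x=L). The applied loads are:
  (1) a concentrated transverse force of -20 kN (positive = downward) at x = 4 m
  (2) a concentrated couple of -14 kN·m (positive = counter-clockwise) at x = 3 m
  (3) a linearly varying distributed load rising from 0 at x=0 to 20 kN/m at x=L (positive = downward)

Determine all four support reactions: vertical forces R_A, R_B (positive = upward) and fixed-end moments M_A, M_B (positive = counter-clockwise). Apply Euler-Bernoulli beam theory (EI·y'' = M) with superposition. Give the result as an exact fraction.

R_A = 503/54 kN, M_A = 209/18 kN·m, R_B = 1657/54 kN, M_B = -391/18 kN·m

Load 1 — point force P=-20 kN at a=4 m (b=L-a=2):
  R_A = Pb²(3a+b)/L³ = (-20)·2²·(3·4+2)/6³ = -140/27 kN
  M_A = Pab²/L² = (-20)·4·2²/6² = -80/9 kN·m
  R_B = Pa²(a+3b)/L³ = (-20)·4²·(4+3·2)/6³ = -400/27 kN
  M_B = -Pa²b/L² = -(-20)·4²·2/6² = 160/9 kN·m
Load 2 — applied couple M₀=-14 kN·m at a=3 m (b=L-a=3):
  R_A = 6M₀ab/L³ = 6·(-14)·3·3/6³ = -7/2 kN
  M_A = M₀b(2a-b)/L² = (-14)·3·(2·3-3)/6² = -7/2 kN·m
  R_B = -6M₀ab/L³ = -6·(-14)·3·3/6³ = 7/2 kN
  M_B = M₀a(2b-a)/L² = (-14)·3·(2·3-3)/6² = -7/2 kN·m
Load 3 — triangular load w₀=20 kN/m (0→w₀ over full span):
  R_A = 3w₀L/20 = 3·20·6/20 = 18 kN
  M_A = w₀L²/30 = 20·6²/30 = 24 kN·m
  R_B = 7w₀L/20 = 7·20·6/20 = 42 kN
  M_B = -w₀L²/20 = -20·6²/20 = -36 kN·m
Superposition: R_A = 503/54 kN, M_A = 209/18 kN·m, R_B = 1657/54 kN, M_B = -391/18 kN·m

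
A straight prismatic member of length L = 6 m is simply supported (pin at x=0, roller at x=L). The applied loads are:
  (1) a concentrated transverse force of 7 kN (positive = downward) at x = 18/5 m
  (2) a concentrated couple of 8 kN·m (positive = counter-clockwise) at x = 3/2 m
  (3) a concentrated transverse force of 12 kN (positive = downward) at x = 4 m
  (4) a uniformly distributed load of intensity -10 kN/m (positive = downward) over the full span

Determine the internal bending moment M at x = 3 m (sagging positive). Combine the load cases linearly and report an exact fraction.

Load 1 — point force P=7 kN at a=18/5 m (b=L-a=12/5):
  M_1 = Pbx/L  [x≤a] = 7·(12/5)·3/6 = 42/5 kN·m
Load 2 — applied couple M₀=8 kN·m at a=3/2 m (b=L-a=9/2):
  M_2 = M₀x/L - M₀  [x>a] = 8·3/6 - 8 = -4 kN·m
Load 3 — point force P=12 kN at a=4 m (b=L-a=2):
  M_3 = Pbx/L  [x≤a] = 12·2·3/6 = 12 kN·m
Load 4 — uniform load w=-10 kN/m over full span:
  M_4 = wx(L-x)/2 = (-10)·3·(6-3)/2 = -45 kN·m
Superposition: M = Σ M_i = -143/5 kN·m ≈ -28.600000 kN·m

M(3) = -143/5 kN·m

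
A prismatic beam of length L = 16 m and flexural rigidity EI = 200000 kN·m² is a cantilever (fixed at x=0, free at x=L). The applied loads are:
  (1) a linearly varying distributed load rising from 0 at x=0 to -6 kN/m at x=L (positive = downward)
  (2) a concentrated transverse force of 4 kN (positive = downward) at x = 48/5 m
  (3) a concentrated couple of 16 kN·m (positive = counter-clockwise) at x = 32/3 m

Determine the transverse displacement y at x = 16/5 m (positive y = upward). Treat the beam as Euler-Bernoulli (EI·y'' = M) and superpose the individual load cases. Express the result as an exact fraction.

y(16/5) = 1660768/146484375 m

Load 1 — triangular load w₀=-6 kN/m (0→w₀ over full span):
  y_1 = (w₀Lx³/12-w₀L²x²/6-w₀x⁵/(120L))/EI = ((-6)·16·(16/5)³/12-(-6)·16²·(16/5)²/6-(-6)·(16/5)⁵/(120·16))/200000 = 576256/48828125 m
Load 2 — point force P=4 kN at a=48/5 m (b=L-a=32/5):
  y_2 = -Px²(3a-x)/(6EI)  [x≤a] = -4·(16/5)²·(3·(48/5)-(16/5))/(6·200000) = -1024/1171875 m
Load 3 — applied couple M₀=16 kN·m at a=32/3 m (b=L-a=16/3):
  y_3 = M₀x²/(2EI)  [x≤a] = 16·(16/5)²/(2·200000) = 32/78125 m
Superposition: y = Σ y_i = 1660768/146484375 m ≈ 0.011338 m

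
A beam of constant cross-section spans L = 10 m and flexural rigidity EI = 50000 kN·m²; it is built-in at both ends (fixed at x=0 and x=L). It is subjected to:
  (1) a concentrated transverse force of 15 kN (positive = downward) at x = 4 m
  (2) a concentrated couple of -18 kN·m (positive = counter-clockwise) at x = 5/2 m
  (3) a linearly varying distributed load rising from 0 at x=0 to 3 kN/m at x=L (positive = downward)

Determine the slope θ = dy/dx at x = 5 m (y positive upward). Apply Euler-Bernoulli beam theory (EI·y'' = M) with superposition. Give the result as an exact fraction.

θ(5) = 29/200000 rad

Load 1 — point force P=15 kN at a=4 m (b=L-a=6):
  θ_1 = Pa²(L-x)(2bL-(3b+a)(L-x))/(2L³EI)  [x>a] = 15·4²·(10-5)·(2·6·10-(3·6+4)·(10-5))/(2·10³·50000) = 3/25000 rad
Load 2 — applied couple M₀=-18 kN·m at a=5/2 m (b=L-a=15/2):
  θ_2 = (R_Ax²/2 - M_Ax - M₀(x-a))/EI  [x>a] with R_A=-81/40, M_A=27/8 = ((-81/40)·5²/2 - (27/8)·5 - (-18)·(5-(5/2)))/50000 = 9/160000 rad
Load 3 — triangular load w₀=3 kN/m (0→w₀ over full span):
  θ_3 = -w₀(2x(L-x)(L-2x)(x+2L)+x²(L-x)²)/(120LEI) = -3·(2·5·(10-5)·(10-2·5)·(5+2·10)+5²·(10-5)²)/(120·10·50000) = -1/32000 rad
Superposition: θ = Σ θ_i = 29/200000 rad ≈ 0.000145 rad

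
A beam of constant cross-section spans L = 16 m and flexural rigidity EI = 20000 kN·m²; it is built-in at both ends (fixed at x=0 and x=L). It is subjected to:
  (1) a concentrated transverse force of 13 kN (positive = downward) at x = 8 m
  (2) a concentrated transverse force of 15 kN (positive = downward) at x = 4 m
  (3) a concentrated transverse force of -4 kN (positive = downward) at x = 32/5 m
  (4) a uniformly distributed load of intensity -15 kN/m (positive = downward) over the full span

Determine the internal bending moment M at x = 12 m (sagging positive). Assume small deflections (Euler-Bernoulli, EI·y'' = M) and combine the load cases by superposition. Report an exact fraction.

M(12) = -41363/1000 kN·m

Load 1 — point force P=13 kN at a=8 m (b=L-a=8):
  M_1 = Pa²(a+3b)(L-x)/L³ - Pa²b/L²  [x>a] = 13·8²·(8+3·8)·(16-12)/16³ - 13·8²·8/16² = 0 kN·m
Load 2 — point force P=15 kN at a=4 m (b=L-a=12):
  M_2 = Pa²(a+3b)(L-x)/L³ - Pa²b/L²  [x>a] = 15·4²·(4+3·12)·(16-12)/16³ - 15·4²·12/16² = -15/8 kN·m
Load 3 — point force P=-4 kN at a=32/5 m (b=L-a=48/5):
  M_3 = Pa²(a+3b)(L-x)/L³ - Pa²b/L²  [x>a] = (-4)·(32/5)²·((32/5)+3·(48/5))·(16-12)/16³ - (-4)·(32/5)²·(48/5)/16² = 64/125 kN·m
Load 4 — uniform load w=-15 kN/m over full span:
  M_4 = wLx/2 - wL²/12 - wx²/2 = (-15)·16·12/2 - (-15)·16²/12 - (-15)·12²/2 = -40 kN·m
Superposition: M = Σ M_i = -41363/1000 kN·m ≈ -41.363000 kN·m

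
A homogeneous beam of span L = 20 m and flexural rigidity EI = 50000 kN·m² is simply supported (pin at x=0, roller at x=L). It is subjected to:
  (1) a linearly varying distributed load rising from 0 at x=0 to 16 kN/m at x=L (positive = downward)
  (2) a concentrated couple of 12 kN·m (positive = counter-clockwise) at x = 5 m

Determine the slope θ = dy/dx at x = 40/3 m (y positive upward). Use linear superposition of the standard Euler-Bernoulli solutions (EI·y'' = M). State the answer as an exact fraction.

θ(40/3) = 114617/4860000 rad

Load 1 — triangular load w₀=16 kN/m (0→w₀ over full span):
  θ_1 = -w₀(7L⁴-30L²x²+15x⁴)/(360LEI) = -16·(7·20⁴-30·20²·(40/3)²+15·(40/3)⁴)/(360·20·50000) = 728/30375 rad
Load 2 — applied couple M₀=12 kN·m at a=5 m (b=L-a=15):
  θ_2 = (M₀x²/(2L)-M₀(x-a)+C₁)/EI  [x>a] with C₁=M₀(3b²-L²)/(6L)=55/2 = (12·(40/3)²/(2·20)-12·((40/3)-5)+(55/2))/50000 = -23/60000 rad
Superposition: θ = Σ θ_i = 114617/4860000 rad ≈ 0.023584 rad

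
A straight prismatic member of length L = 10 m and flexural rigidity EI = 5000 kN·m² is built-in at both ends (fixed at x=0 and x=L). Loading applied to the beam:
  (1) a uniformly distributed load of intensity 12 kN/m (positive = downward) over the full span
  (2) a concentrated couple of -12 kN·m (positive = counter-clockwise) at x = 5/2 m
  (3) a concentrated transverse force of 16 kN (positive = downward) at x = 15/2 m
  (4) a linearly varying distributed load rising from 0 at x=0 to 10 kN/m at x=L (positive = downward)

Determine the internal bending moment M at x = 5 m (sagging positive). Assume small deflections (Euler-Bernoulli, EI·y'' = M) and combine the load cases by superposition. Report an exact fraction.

M(5) = 473/6 kN·m

Load 1 — uniform load w=12 kN/m over full span:
  M_1 = wLx/2 - wL²/12 - wx²/2 = 12·10·5/2 - 12·10²/12 - 12·5²/2 = 50 kN·m
Load 2 — applied couple M₀=-12 kN·m at a=5/2 m (b=L-a=15/2):
  M_2 = R_Ax - M_A - M₀  [x>a] with R_A=-27/20, M_A=9/4 = (-27/20)·5 - (9/4) - (-12) = 3 kN·m
Load 3 — point force P=16 kN at a=15/2 m (b=L-a=5/2):
  M_3 = Pb²(3a+b)x/L³ - Pab²/L²  [x≤a] = 16·(5/2)²·(3·(15/2)+(5/2))·5/10³ - 16·(15/2)·(5/2)²/10² = 5 kN·m
Load 4 — triangular load w₀=10 kN/m (0→w₀ over full span):
  M_4 = 3w₀Lx/20 - w₀L²/30 - w₀x³/(6L) = 3·10·10·5/20 - 10·10²/30 - 10·5³/(6·10) = 125/6 kN·m
Superposition: M = Σ M_i = 473/6 kN·m ≈ 78.833333 kN·m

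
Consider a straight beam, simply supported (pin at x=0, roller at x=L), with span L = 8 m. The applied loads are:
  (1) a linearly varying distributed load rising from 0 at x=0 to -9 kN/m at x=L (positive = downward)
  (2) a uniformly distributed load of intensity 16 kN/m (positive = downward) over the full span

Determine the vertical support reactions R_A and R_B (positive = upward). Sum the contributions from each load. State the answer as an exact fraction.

R_A = 52 kN, R_B = 40 kN

Load 1 — triangular load w₀=-9 kN/m (0→w₀ over full span):
  R_A = w₀L/6 = (-9)·8/6 = -12 kN
  R_B = w₀L/3 = (-9)·8/3 = -24 kN
Load 2 — uniform load w=16 kN/m over full span:
  R_A = wL/2 = 16·8/2 = 64 kN
  R_B = wL/2 = 16·8/2 = 64 kN
Superposition: R_A = 52 kN, R_B = 40 kN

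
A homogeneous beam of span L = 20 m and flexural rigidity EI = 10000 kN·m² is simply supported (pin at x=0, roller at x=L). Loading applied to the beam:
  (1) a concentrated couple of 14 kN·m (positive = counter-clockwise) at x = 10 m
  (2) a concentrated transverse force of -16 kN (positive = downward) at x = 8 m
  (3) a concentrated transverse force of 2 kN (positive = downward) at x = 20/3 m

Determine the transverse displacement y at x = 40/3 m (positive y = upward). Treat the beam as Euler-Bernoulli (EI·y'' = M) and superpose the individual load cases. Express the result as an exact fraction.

y(40/3) = 114577/607500 m

Load 1 — applied couple M₀=14 kN·m at a=10 m (b=L-a=10):
  y_1 = (M₀x³/(6L)-M₀(x-a)²/2+C₁x)/EI  [x>a] with C₁=M₀(3b²-L²)/(6L)=-35/3 = (14·(40/3)³/(6·20)-14·((40/3)-10)²/2+(-35/3)·(40/3))/10000 = 7/1620 m
Load 2 — point force P=-16 kN at a=8 m (b=L-a=12):
  y_2 = -Pa(L-x)(2Lx-a²-x²)/(6LEI)  [x>a] = -(-16)·8·(20-(40/3))·(2·20·(40/3)-8²-(40/3)²)/(6·20·10000) = 10496/50625 m
Load 3 — point force P=2 kN at a=20/3 m (b=L-a=40/3):
  y_3 = -Pa(L-x)(2Lx-a²-x²)/(6LEI)  [x>a] = -2·(20/3)·(20-(40/3))·(2·20·(40/3)-(20/3)²-(40/3)²)/(6·20·10000) = -28/1215 m
Superposition: y = Σ y_i = 114577/607500 m ≈ 0.188604 m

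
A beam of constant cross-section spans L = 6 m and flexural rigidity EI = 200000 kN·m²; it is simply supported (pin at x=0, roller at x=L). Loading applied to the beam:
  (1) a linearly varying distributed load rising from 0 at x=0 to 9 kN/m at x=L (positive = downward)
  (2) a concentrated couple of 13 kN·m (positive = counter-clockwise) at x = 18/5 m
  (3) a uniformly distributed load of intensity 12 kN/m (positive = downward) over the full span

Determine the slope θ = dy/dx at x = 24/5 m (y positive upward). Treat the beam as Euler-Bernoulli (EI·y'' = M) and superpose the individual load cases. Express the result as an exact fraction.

θ(24/5) = 18881/31250000 rad

Load 1 — triangular load w₀=9 kN/m (0→w₀ over full span):
  θ_1 = -w₀(7L⁴-30L²x²+15x⁴)/(360LEI) = -9·(7·6⁴-30·6²·(24/5)²+15·(24/5)⁴)/(360·6·200000) = 20439/125000000 rad
Load 2 — applied couple M₀=13 kN·m at a=18/5 m (b=L-a=12/5):
  θ_2 = (M₀x²/(2L)-M₀(x-a)+C₁)/EI  [x>a] with C₁=M₀(3b²-L²)/(6L)=-169/25 = (13·(24/5)²/(2·6)-13·((24/5)-(18/5))+(-169/25))/200000 = 13/1000000 rad
Load 3 — uniform load w=12 kN/m over full span:
  θ_3 = -w(L³-6Lx²+4x³)/(24EI) = -12·(6³-6·6·(24/5)²+4·(24/5)³)/(24·200000) = 2673/6250000 rad
Superposition: θ = Σ θ_i = 18881/31250000 rad ≈ 0.000604 rad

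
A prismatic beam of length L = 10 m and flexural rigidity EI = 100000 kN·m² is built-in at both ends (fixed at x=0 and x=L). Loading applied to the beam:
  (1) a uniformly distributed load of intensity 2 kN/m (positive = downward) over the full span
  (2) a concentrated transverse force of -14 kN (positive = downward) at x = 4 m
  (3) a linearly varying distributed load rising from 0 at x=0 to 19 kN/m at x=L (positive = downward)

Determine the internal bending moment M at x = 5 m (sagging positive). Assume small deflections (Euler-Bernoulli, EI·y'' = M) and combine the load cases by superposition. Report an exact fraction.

Load 1 — uniform load w=2 kN/m over full span:
  M_1 = wLx/2 - wL²/12 - wx²/2 = 2·10·5/2 - 2·10²/12 - 2·5²/2 = 25/3 kN·m
Load 2 — point force P=-14 kN at a=4 m (b=L-a=6):
  M_2 = Pa²(a+3b)(L-x)/L³ - Pa²b/L²  [x>a] = (-14)·4²·(4+3·6)·(10-5)/10³ - (-14)·4²·6/10² = -56/5 kN·m
Load 3 — triangular load w₀=19 kN/m (0→w₀ over full span):
  M_3 = 3w₀Lx/20 - w₀L²/30 - w₀x³/(6L) = 3·19·10·5/20 - 19·10²/30 - 19·5³/(6·10) = 475/12 kN·m
Superposition: M = Σ M_i = 2203/60 kN·m ≈ 36.716667 kN·m

M(5) = 2203/60 kN·m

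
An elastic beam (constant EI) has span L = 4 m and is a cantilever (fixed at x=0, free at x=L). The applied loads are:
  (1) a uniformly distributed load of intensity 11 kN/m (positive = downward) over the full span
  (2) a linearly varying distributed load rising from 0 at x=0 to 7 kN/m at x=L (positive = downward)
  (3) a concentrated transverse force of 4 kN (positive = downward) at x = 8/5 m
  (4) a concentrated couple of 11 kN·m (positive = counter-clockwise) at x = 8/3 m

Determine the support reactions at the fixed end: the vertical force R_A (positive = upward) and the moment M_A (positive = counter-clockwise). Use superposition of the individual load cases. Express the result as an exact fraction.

Load 1 — uniform load w=11 kN/m over full span:
  R_A = wL = 11·4 = 44 kN
  M_A = wL²/2 = 11·4²/2 = 88 kN·m
Load 2 — triangular load w₀=7 kN/m (0→w₀ over full span):
  R_A = w₀L/2 = 7·4/2 = 14 kN
  M_A = w₀L²/3 = 7·4²/3 = 112/3 kN·m
Load 3 — point force P=4 kN at a=8/5 m (b=L-a=12/5):
  R_A = P = 4 kN
  M_A = Pa = 4·(8/5) = 32/5 kN·m
Load 4 — applied couple M₀=11 kN·m at a=8/3 m (b=L-a=4/3):
  R_A = 0 kN
  M_A = -M₀ = -11 kN·m
Superposition: R_A = 62 kN, M_A = 1811/15 kN·m

R_A = 62 kN, M_A = 1811/15 kN·m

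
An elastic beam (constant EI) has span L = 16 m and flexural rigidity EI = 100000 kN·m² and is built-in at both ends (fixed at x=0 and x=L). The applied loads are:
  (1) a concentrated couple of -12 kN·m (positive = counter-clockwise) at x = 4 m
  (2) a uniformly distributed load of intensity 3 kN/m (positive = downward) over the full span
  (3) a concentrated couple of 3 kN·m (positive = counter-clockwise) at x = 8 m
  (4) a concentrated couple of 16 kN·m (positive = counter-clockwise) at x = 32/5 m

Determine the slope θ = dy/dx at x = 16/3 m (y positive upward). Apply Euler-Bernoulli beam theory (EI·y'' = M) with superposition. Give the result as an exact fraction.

θ(16/3) = -6211/8437500 rad

Load 1 — applied couple M₀=-12 kN·m at a=4 m (b=L-a=12):
  θ_1 = (R_Ax²/2 - M_Ax - M₀(x-a))/EI  [x>a] with R_A=-27/32, M_A=9/4 = ((-27/32)·(16/3)²/2 - (9/4)·(16/3) - (-12)·((16/3)-4))/100000 = -1/12500 rad
Load 2 — uniform load w=3 kN/m over full span:
  θ_2 = -wx(L-x)(L-2x)/(12EI) = -3·(16/3)·(16-(16/3))·(16-2·(16/3))/(12·100000) = -64/84375 rad
Load 3 — applied couple M₀=3 kN·m at a=8 m (b=L-a=8):
  θ_3 = (R_Ax²/2 - M_Ax)/EI  [x≤a] with R_A=9/32, M_A=3/4 = ((9/32)·(16/3)²/2 - (3/4)·(16/3))/100000 = 0 rad
Load 4 — applied couple M₀=16 kN·m at a=32/5 m (b=L-a=48/5):
  θ_4 = (R_Ax²/2 - M_Ax)/EI  [x≤a] with R_A=36/25, M_A=48/25 = ((36/25)·(16/3)²/2 - (48/25)·(16/3))/100000 = 8/78125 rad
Superposition: θ = Σ θ_i = -6211/8437500 rad ≈ -0.000736 rad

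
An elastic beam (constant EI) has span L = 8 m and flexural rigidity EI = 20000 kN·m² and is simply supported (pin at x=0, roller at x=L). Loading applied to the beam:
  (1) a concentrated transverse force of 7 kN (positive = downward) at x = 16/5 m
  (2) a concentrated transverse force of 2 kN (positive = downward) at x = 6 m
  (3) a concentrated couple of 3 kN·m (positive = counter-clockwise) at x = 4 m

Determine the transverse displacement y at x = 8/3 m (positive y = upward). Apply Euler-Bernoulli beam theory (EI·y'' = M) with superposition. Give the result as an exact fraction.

Load 1 — point force P=7 kN at a=16/5 m (b=L-a=24/5):
  y_1 = -Pbx(L²-b²-x²)/(6LEI)  [x≤a] = -7·(24/5)·(8/3)·(8²-(24/5)²-(8/3)²)/(6·8·20000) = -6664/2109375 m
Load 2 — point force P=2 kN at a=6 m (b=L-a=2):
  y_2 = -Pbx(L²-b²-x²)/(6LEI)  [x≤a] = -2·2·(8/3)·(8²-2²-(8/3)²)/(6·8·20000) = -119/202500 m
Load 3 — applied couple M₀=3 kN·m at a=4 m (b=L-a=4):
  y_3 = (M₀x³/(6L)+C₁x)/EI  [x≤a] with C₁=M₀(3b²-L²)/(6L)=-1 = (3·(8/3)³/(6·8)+(-1)·(8/3))/20000 = -1/13500 m
Superposition: y = Σ y_i = -48359/12656250 m ≈ -0.003821 m

y(8/3) = -48359/12656250 m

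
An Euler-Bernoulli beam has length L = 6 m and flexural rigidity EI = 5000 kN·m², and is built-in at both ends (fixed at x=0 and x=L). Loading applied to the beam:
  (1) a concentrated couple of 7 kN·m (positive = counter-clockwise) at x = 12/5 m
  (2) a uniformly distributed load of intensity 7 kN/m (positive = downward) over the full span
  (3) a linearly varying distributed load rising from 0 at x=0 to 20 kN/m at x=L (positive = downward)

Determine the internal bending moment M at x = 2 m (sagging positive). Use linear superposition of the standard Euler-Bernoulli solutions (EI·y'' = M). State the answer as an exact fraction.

M(2) = 3842/225 kN·m

Load 1 — applied couple M₀=7 kN·m at a=12/5 m (b=L-a=18/5):
  M_1 = R_Ax - M_A  [x≤a] with R_A=42/25, M_A=21/25 = (42/25)·2 - (21/25) = 63/25 kN·m
Load 2 — uniform load w=7 kN/m over full span:
  M_2 = wLx/2 - wL²/12 - wx²/2 = 7·6·2/2 - 7·6²/12 - 7·2²/2 = 7 kN·m
Load 3 — triangular load w₀=20 kN/m (0→w₀ over full span):
  M_3 = 3w₀Lx/20 - w₀L²/30 - w₀x³/(6L) = 3·20·6·2/20 - 20·6²/30 - 20·2³/(6·6) = 68/9 kN·m
Superposition: M = Σ M_i = 3842/225 kN·m ≈ 17.075556 kN·m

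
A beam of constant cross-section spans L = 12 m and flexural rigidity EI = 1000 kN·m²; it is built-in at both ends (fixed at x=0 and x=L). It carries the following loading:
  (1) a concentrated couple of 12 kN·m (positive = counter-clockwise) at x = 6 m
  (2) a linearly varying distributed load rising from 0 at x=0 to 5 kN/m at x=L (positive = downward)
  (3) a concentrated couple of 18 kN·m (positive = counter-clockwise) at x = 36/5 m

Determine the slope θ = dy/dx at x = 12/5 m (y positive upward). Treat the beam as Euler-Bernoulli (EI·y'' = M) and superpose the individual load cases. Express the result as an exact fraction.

θ(12/5) = -3339/78125 rad

Load 1 — applied couple M₀=12 kN·m at a=6 m (b=L-a=6):
  θ_1 = (R_Ax²/2 - M_Ax)/EI  [x≤a] with R_A=3/2, M_A=3 = ((3/2)·(12/5)²/2 - 3·(12/5))/1000 = -9/3125 rad
Load 2 — triangular load w₀=5 kN/m (0→w₀ over full span):
  θ_2 = -w₀(2x(L-x)(L-2x)(x+2L)+x²(L-x)²)/(120LEI) = -5·(2·(12/5)·(12-(12/5))·(12-2·(12/5))·((12/5)+2·12)+(12/5)²·(12-(12/5))²)/(120·12·1000) = -504/15625 rad
Load 3 — applied couple M₀=18 kN·m at a=36/5 m (b=L-a=24/5):
  θ_3 = (R_Ax²/2 - M_Ax)/EI  [x≤a] with R_A=54/25, M_A=144/25 = ((54/25)·(12/5)²/2 - (144/25)·(12/5))/1000 = -594/78125 rad
Superposition: θ = Σ θ_i = -3339/78125 rad ≈ -0.042739 rad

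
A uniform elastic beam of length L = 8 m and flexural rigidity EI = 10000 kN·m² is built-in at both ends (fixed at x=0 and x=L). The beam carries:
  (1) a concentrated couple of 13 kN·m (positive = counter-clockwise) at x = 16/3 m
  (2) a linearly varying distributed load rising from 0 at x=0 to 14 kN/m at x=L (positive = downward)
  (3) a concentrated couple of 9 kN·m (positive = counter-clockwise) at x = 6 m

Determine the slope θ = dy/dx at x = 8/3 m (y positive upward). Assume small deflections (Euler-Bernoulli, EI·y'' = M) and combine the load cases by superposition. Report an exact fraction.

Load 1 — applied couple M₀=13 kN·m at a=16/3 m (b=L-a=8/3):
  θ_1 = (R_Ax²/2 - M_Ax)/EI  [x≤a] with R_A=13/6, M_A=13/3 = ((13/6)·(8/3)²/2 - (13/3)·(8/3))/10000 = -13/33750 rad
Load 2 — triangular load w₀=14 kN/m (0→w₀ over full span):
  θ_2 = -w₀(2x(L-x)(L-2x)(x+2L)+x²(L-x)²)/(120LEI) = -14·(2·(8/3)·(8-(8/3))·(8-2·(8/3))·((8/3)+2·8)+(8/3)²·(8-(8/3))²)/(120·8·10000) = -1792/759375 rad
Load 3 — applied couple M₀=9 kN·m at a=6 m (b=L-a=2):
  θ_3 = (R_Ax²/2 - M_Ax)/EI  [x≤a] with R_A=81/64, M_A=45/16 = ((81/64)·(8/3)²/2 - (45/16)·(8/3))/10000 = -3/10000 rad
Superposition: θ = Σ θ_i = -36997/12150000 rad ≈ -0.003045 rad

θ(8/3) = -36997/12150000 rad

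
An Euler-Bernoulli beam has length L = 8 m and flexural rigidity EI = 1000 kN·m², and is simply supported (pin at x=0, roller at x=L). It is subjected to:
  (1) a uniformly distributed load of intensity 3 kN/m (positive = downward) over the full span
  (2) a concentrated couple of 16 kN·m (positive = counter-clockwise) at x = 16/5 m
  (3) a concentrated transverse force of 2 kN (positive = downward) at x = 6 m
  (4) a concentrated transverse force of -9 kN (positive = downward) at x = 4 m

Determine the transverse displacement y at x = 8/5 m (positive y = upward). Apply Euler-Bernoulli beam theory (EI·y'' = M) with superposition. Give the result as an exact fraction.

Load 1 — uniform load w=3 kN/m over full span:
  y_1 = -wx(L³-2Lx²+x³)/(24EI) = -3·(8/5)·(8³-2·8·(8/5)²+(8/5)³)/(24·1000) = -7424/78125 m
Load 2 — applied couple M₀=16 kN·m at a=16/5 m (b=L-a=24/5):
  y_2 = (M₀x³/(6L)+C₁x)/EI  [x≤a] with C₁=M₀(3b²-L²)/(6L)=128/75 = (16·(8/5)³/(6·8)+(128/75)·(8/5))/1000 = 64/15625 m
Load 3 — point force P=2 kN at a=6 m (b=L-a=2):
  y_3 = -Pbx(L²-b²-x²)/(6LEI)  [x≤a] = -2·2·(8/5)·(8²-2²-(8/5)²)/(6·8·1000) = -359/46875 m
Load 4 — point force P=-9 kN at a=4 m (b=L-a=4):
  y_4 = -Pbx(L²-b²-x²)/(6LEI)  [x≤a] = -(-9)·4·(8/5)·(8²-4²-(8/5)²)/(6·8·1000) = 852/15625 m
Superposition: y = Σ y_i = -10327/234375 m ≈ -0.044062 m

y(8/5) = -10327/234375 m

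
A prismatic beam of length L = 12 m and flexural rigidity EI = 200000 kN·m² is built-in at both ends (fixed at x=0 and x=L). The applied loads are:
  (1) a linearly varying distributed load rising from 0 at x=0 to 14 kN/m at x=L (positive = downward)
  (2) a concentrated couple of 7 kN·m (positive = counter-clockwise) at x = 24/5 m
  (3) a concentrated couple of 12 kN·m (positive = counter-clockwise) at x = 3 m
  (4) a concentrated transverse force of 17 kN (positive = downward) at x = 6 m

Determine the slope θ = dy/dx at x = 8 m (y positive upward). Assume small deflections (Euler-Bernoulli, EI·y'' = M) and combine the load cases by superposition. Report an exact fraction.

Load 1 — triangular load w₀=14 kN/m (0→w₀ over full span):
  θ_1 = -w₀(2x(L-x)(L-2x)(x+2L)+x²(L-x)²)/(120LEI) = -14·(2·8·(12-8)·(12-2·8)·(8+2·12)+8²·(12-8)²)/(120·12·200000) = 49/140625 rad
Load 2 — applied couple M₀=7 kN·m at a=24/5 m (b=L-a=36/5):
  θ_2 = (R_Ax²/2 - M_Ax - M₀(x-a))/EI  [x>a] with R_A=21/25, M_A=21/25 = ((21/25)·8²/2 - (21/25)·8 - 7·(8-(24/5)))/200000 = -7/625000 rad
Load 3 — applied couple M₀=12 kN·m at a=3 m (b=L-a=9):
  θ_3 = (R_Ax²/2 - M_Ax - M₀(x-a))/EI  [x>a] with R_A=9/8, M_A=-9/4 = ((9/8)·8²/2 - (-9/4)·8 - 12·(8-3))/200000 = -3/100000 rad
Load 4 — point force P=17 kN at a=6 m (b=L-a=6):
  θ_4 = Pa²(L-x)(2bL-(3b+a)(L-x))/(2L³EI)  [x>a] = 17·6²·(12-8)·(2·6·12-(3·6+6)·(12-8))/(2·12³·200000) = 17/100000 rad
Superposition: θ = Σ θ_i = 5369/11250000 rad ≈ 0.000477 rad

θ(8) = 5369/11250000 rad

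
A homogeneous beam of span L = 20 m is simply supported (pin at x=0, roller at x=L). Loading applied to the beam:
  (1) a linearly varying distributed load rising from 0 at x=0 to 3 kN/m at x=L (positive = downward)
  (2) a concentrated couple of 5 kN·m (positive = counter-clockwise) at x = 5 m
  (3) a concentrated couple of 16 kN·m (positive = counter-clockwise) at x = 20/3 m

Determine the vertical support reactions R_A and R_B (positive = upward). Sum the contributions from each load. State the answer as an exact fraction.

Load 1 — triangular load w₀=3 kN/m (0→w₀ over full span):
  R_A = w₀L/6 = 3·20/6 = 10 kN
  R_B = w₀L/3 = 3·20/3 = 20 kN
Load 2 — applied couple M₀=5 kN·m at a=5 m (b=L-a=15):
  R_A = M₀/L = 5/20 = 1/4 kN
  R_B = -M₀/L = -5/20 = -1/4 kN
Load 3 — applied couple M₀=16 kN·m at a=20/3 m (b=L-a=40/3):
  R_A = M₀/L = 16/20 = 4/5 kN
  R_B = -M₀/L = -16/20 = -4/5 kN
Superposition: R_A = 221/20 kN, R_B = 379/20 kN

R_A = 221/20 kN, R_B = 379/20 kN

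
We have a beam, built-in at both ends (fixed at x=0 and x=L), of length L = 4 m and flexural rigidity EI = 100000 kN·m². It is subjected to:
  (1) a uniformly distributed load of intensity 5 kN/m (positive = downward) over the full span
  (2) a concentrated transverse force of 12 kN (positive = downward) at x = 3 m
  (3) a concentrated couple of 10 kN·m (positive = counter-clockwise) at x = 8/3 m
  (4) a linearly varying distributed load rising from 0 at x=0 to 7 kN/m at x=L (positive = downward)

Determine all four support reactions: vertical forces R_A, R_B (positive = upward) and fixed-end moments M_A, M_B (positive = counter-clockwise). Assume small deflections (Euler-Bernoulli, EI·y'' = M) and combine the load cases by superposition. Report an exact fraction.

Load 1 — uniform load w=5 kN/m over full span:
  R_A = wL/2 = 5·4/2 = 10 kN
  M_A = wL²/12 = 5·4²/12 = 20/3 kN·m
  R_B = wL/2 = 5·4/2 = 10 kN
  M_B = -wL²/12 = -5·4²/12 = -20/3 kN·m
Load 2 — point force P=12 kN at a=3 m (b=L-a=1):
  R_A = Pb²(3a+b)/L³ = 12·1²·(3·3+1)/4³ = 15/8 kN
  M_A = Pab²/L² = 12·3·1²/4² = 9/4 kN·m
  R_B = Pa²(a+3b)/L³ = 12·3²·(3+3·1)/4³ = 81/8 kN
  M_B = -Pa²b/L² = -12·3²·1/4² = -27/4 kN·m
Load 3 — applied couple M₀=10 kN·m at a=8/3 m (b=L-a=4/3):
  R_A = 6M₀ab/L³ = 6·10·(8/3)·(4/3)/4³ = 10/3 kN
  M_A = M₀b(2a-b)/L² = 10·(4/3)·(2·(8/3)-(4/3))/4² = 10/3 kN·m
  R_B = -6M₀ab/L³ = -6·10·(8/3)·(4/3)/4³ = -10/3 kN
  M_B = M₀a(2b-a)/L² = 10·(8/3)·(2·(4/3)-(8/3))/4² = 0 kN·m
Load 4 — triangular load w₀=7 kN/m (0→w₀ over full span):
  R_A = 3w₀L/20 = 3·7·4/20 = 21/5 kN
  M_A = w₀L²/30 = 7·4²/30 = 56/15 kN·m
  R_B = 7w₀L/20 = 7·7·4/20 = 49/5 kN
  M_B = -w₀L²/20 = -7·4²/20 = -28/5 kN·m
Superposition: R_A = 2329/120 kN, M_A = 959/60 kN·m, R_B = 3191/120 kN, M_B = -1141/60 kN·m

R_A = 2329/120 kN, M_A = 959/60 kN·m, R_B = 3191/120 kN, M_B = -1141/60 kN·m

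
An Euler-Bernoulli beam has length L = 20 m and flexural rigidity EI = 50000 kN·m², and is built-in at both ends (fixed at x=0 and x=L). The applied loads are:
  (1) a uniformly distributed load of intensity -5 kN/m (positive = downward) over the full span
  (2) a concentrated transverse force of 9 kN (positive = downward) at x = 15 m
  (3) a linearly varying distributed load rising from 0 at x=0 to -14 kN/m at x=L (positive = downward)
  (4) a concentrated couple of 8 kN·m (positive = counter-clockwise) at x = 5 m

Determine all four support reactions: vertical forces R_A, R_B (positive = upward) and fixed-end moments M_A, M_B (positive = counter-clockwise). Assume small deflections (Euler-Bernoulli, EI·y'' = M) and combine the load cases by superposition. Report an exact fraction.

R_A = -14423/160 kN, M_A = -16627/48 kN·m, R_B = -22537/160 kN, M_B = 20345/48 kN·m

Load 1 — uniform load w=-5 kN/m over full span:
  R_A = wL/2 = (-5)·20/2 = -50 kN
  M_A = wL²/12 = (-5)·20²/12 = -500/3 kN·m
  R_B = wL/2 = (-5)·20/2 = -50 kN
  M_B = -wL²/12 = -(-5)·20²/12 = 500/3 kN·m
Load 2 — point force P=9 kN at a=15 m (b=L-a=5):
  R_A = Pb²(3a+b)/L³ = 9·5²·(3·15+5)/20³ = 45/32 kN
  M_A = Pab²/L² = 9·15·5²/20² = 135/16 kN·m
  R_B = Pa²(a+3b)/L³ = 9·15²·(15+3·5)/20³ = 243/32 kN
  M_B = -Pa²b/L² = -9·15²·5/20² = -405/16 kN·m
Load 3 — triangular load w₀=-14 kN/m (0→w₀ over full span):
  R_A = 3w₀L/20 = 3·(-14)·20/20 = -42 kN
  M_A = w₀L²/30 = (-14)·20²/30 = -560/3 kN·m
  R_B = 7w₀L/20 = 7·(-14)·20/20 = -98 kN
  M_B = -w₀L²/20 = -(-14)·20²/20 = 280 kN·m
Load 4 — applied couple M₀=8 kN·m at a=5 m (b=L-a=15):
  R_A = 6M₀ab/L³ = 6·8·5·15/20³ = 9/20 kN
  M_A = M₀b(2a-b)/L² = 8·15·(2·5-15)/20² = -3/2 kN·m
  R_B = -6M₀ab/L³ = -6·8·5·15/20³ = -9/20 kN
  M_B = M₀a(2b-a)/L² = 8·5·(2·15-5)/20² = 5/2 kN·m
Superposition: R_A = -14423/160 kN, M_A = -16627/48 kN·m, R_B = -22537/160 kN, M_B = 20345/48 kN·m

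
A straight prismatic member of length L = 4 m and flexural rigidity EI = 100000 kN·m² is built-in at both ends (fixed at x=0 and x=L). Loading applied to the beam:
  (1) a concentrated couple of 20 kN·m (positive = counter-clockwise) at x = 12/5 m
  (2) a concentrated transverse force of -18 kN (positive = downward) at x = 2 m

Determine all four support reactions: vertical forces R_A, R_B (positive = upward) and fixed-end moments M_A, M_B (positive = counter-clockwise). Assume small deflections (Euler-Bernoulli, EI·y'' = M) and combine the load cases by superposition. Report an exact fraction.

Load 1 — applied couple M₀=20 kN·m at a=12/5 m (b=L-a=8/5):
  R_A = 6M₀ab/L³ = 6·20·(12/5)·(8/5)/4³ = 36/5 kN
  M_A = M₀b(2a-b)/L² = 20·(8/5)·(2·(12/5)-(8/5))/4² = 32/5 kN·m
  R_B = -6M₀ab/L³ = -6·20·(12/5)·(8/5)/4³ = -36/5 kN
  M_B = M₀a(2b-a)/L² = 20·(12/5)·(2·(8/5)-(12/5))/4² = 12/5 kN·m
Load 2 — point force P=-18 kN at a=2 m (b=L-a=2):
  R_A = Pb²(3a+b)/L³ = (-18)·2²·(3·2+2)/4³ = -9 kN
  M_A = Pab²/L² = (-18)·2·2²/4² = -9 kN·m
  R_B = Pa²(a+3b)/L³ = (-18)·2²·(2+3·2)/4³ = -9 kN
  M_B = -Pa²b/L² = -(-18)·2²·2/4² = 9 kN·m
Superposition: R_A = -9/5 kN, M_A = -13/5 kN·m, R_B = -81/5 kN, M_B = 57/5 kN·m

R_A = -9/5 kN, M_A = -13/5 kN·m, R_B = -81/5 kN, M_B = 57/5 kN·m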